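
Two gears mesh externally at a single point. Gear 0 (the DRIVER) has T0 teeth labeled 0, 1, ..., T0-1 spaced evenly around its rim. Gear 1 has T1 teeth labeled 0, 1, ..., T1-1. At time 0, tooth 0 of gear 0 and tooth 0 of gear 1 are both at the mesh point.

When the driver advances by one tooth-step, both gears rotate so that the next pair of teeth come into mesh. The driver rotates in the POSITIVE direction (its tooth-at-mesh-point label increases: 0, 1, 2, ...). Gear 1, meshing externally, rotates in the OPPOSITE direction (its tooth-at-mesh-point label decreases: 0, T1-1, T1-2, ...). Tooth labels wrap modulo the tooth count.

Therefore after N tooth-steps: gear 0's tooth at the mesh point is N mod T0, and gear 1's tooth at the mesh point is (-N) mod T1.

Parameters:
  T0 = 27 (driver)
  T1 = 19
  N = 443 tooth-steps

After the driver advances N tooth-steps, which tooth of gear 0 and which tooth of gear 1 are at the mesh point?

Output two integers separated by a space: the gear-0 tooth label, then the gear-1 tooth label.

Gear 0 (driver, T0=27): tooth at mesh = N mod T0
  443 = 16 * 27 + 11, so 443 mod 27 = 11
  gear 0 tooth = 11
Gear 1 (driven, T1=19): tooth at mesh = (-N) mod T1
  443 = 23 * 19 + 6, so 443 mod 19 = 6
  (-443) mod 19 = (-6) mod 19 = 19 - 6 = 13
Mesh after 443 steps: gear-0 tooth 11 meets gear-1 tooth 13

Answer: 11 13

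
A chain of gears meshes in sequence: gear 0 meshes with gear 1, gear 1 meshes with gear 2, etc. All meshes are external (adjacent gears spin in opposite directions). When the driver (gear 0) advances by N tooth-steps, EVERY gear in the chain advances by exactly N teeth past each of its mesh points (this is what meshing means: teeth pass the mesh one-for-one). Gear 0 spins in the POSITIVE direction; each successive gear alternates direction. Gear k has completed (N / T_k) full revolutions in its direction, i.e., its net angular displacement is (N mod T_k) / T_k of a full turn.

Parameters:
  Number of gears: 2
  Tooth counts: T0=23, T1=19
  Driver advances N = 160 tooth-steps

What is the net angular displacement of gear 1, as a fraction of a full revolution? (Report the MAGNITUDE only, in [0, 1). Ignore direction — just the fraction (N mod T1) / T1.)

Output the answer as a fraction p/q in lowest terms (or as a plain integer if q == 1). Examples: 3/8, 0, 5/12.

Answer: 8/19

Derivation:
Chain of 2 gears, tooth counts: [23, 19]
  gear 0: T0=23, direction=positive, advance = 160 mod 23 = 22 teeth = 22/23 turn
  gear 1: T1=19, direction=negative, advance = 160 mod 19 = 8 teeth = 8/19 turn
Gear 1: 160 mod 19 = 8
Fraction = 8 / 19 = 8/19 (gcd(8,19)=1) = 8/19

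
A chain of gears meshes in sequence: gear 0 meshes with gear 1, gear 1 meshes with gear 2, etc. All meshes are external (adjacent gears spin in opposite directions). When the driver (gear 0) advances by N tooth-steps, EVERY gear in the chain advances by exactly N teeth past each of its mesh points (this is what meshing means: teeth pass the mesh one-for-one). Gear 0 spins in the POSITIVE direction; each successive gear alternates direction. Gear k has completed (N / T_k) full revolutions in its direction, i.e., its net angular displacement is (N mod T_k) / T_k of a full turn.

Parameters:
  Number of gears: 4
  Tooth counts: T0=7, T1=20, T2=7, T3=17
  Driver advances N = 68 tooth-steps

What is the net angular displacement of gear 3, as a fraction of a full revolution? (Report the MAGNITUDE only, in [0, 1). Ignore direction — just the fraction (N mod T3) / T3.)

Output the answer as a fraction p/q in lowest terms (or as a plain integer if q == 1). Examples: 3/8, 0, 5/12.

Chain of 4 gears, tooth counts: [7, 20, 7, 17]
  gear 0: T0=7, direction=positive, advance = 68 mod 7 = 5 teeth = 5/7 turn
  gear 1: T1=20, direction=negative, advance = 68 mod 20 = 8 teeth = 8/20 turn
  gear 2: T2=7, direction=positive, advance = 68 mod 7 = 5 teeth = 5/7 turn
  gear 3: T3=17, direction=negative, advance = 68 mod 17 = 0 teeth = 0/17 turn
Gear 3: 68 mod 17 = 0
Fraction = 0 / 17 = 0/1 (gcd(0,17)=17) = 0

Answer: 0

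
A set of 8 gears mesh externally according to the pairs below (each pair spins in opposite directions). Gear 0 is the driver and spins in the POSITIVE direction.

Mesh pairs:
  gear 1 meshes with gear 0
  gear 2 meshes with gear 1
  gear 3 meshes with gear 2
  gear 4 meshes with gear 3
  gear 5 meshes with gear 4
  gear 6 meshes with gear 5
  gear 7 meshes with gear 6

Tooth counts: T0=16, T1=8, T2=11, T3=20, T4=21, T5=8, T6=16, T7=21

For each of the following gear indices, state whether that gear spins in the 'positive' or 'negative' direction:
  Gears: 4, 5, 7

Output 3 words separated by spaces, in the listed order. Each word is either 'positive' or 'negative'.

Answer: positive negative negative

Derivation:
Gear 0 (driver): positive (depth 0)
  gear 1: meshes with gear 0 -> depth 1 -> negative (opposite of gear 0)
  gear 2: meshes with gear 1 -> depth 2 -> positive (opposite of gear 1)
  gear 3: meshes with gear 2 -> depth 3 -> negative (opposite of gear 2)
  gear 4: meshes with gear 3 -> depth 4 -> positive (opposite of gear 3)
  gear 5: meshes with gear 4 -> depth 5 -> negative (opposite of gear 4)
  gear 6: meshes with gear 5 -> depth 6 -> positive (opposite of gear 5)
  gear 7: meshes with gear 6 -> depth 7 -> negative (opposite of gear 6)
Queried indices 4, 5, 7 -> positive, negative, negative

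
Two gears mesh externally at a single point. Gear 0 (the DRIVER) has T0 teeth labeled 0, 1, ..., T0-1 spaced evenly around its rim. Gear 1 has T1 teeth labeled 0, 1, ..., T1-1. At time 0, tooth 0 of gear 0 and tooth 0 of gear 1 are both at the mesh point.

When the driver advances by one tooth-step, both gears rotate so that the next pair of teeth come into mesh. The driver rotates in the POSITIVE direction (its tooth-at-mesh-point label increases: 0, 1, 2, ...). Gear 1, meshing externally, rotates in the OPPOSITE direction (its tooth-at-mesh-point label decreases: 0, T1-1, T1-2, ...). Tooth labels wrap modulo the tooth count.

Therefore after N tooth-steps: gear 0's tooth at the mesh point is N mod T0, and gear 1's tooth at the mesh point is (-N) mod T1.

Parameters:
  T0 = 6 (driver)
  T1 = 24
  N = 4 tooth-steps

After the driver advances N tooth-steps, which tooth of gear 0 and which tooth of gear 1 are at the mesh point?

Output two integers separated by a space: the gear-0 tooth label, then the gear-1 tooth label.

Gear 0 (driver, T0=6): tooth at mesh = N mod T0
  4 = 0 * 6 + 4, so 4 mod 6 = 4
  gear 0 tooth = 4
Gear 1 (driven, T1=24): tooth at mesh = (-N) mod T1
  4 = 0 * 24 + 4, so 4 mod 24 = 4
  (-4) mod 24 = (-4) mod 24 = 24 - 4 = 20
Mesh after 4 steps: gear-0 tooth 4 meets gear-1 tooth 20

Answer: 4 20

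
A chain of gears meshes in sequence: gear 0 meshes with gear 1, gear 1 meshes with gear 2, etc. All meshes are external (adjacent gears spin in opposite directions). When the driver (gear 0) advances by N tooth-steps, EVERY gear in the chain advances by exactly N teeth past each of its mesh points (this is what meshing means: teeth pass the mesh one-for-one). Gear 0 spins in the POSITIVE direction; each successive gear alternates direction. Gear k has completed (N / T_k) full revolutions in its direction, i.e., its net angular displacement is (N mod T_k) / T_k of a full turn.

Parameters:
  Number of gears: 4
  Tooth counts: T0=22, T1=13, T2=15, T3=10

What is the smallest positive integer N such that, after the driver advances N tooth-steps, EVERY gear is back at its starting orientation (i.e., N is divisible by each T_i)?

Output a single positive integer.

Gear k returns to start when N is a multiple of T_k.
All gears at start simultaneously when N is a common multiple of [22, 13, 15, 10]; the smallest such N is lcm(22, 13, 15, 10).
Start: lcm = T0 = 22
Fold in T1=13: gcd(22, 13) = 1; lcm(22, 13) = 22 * 13 / 1 = 286 / 1 = 286
Fold in T2=15: gcd(286, 15) = 1; lcm(286, 15) = 286 * 15 / 1 = 4290 / 1 = 4290
Fold in T3=10: gcd(4290, 10) = 10; lcm(4290, 10) = 4290 * 10 / 10 = 42900 / 10 = 4290
Full cycle length = 4290

Answer: 4290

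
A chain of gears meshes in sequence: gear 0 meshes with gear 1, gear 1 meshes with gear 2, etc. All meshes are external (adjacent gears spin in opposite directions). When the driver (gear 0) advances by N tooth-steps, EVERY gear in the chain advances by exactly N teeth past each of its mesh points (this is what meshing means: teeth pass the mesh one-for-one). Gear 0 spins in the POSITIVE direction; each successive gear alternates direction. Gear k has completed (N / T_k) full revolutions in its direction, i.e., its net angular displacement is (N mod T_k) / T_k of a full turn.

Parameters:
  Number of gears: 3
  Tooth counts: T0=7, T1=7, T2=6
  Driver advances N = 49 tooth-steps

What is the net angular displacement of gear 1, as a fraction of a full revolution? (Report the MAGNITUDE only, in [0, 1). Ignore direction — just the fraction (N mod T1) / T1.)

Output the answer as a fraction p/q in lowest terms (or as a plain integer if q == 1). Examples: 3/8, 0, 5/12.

Answer: 0

Derivation:
Chain of 3 gears, tooth counts: [7, 7, 6]
  gear 0: T0=7, direction=positive, advance = 49 mod 7 = 0 teeth = 0/7 turn
  gear 1: T1=7, direction=negative, advance = 49 mod 7 = 0 teeth = 0/7 turn
  gear 2: T2=6, direction=positive, advance = 49 mod 6 = 1 teeth = 1/6 turn
Gear 1: 49 mod 7 = 0
Fraction = 0 / 7 = 0/1 (gcd(0,7)=7) = 0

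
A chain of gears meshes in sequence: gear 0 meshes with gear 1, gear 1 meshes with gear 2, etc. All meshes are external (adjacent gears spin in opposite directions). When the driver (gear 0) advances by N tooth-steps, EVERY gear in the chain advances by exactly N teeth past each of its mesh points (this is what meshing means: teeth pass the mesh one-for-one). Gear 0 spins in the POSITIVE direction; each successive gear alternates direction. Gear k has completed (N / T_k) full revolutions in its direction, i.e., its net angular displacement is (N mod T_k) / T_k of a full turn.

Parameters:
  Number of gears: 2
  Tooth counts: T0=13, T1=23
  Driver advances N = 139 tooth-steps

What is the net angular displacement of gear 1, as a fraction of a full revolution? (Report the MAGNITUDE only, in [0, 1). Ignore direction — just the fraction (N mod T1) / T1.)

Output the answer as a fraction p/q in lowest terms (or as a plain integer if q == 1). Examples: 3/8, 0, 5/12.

Answer: 1/23

Derivation:
Chain of 2 gears, tooth counts: [13, 23]
  gear 0: T0=13, direction=positive, advance = 139 mod 13 = 9 teeth = 9/13 turn
  gear 1: T1=23, direction=negative, advance = 139 mod 23 = 1 teeth = 1/23 turn
Gear 1: 139 mod 23 = 1
Fraction = 1 / 23 = 1/23 (gcd(1,23)=1) = 1/23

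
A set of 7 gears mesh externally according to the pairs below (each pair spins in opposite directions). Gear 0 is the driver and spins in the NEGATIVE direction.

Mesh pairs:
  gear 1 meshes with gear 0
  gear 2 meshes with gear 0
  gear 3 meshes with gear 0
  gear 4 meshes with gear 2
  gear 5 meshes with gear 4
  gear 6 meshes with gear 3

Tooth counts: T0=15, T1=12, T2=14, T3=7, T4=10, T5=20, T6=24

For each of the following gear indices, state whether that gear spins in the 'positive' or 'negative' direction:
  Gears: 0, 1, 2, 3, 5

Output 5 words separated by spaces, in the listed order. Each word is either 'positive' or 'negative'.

Answer: negative positive positive positive positive

Derivation:
Gear 0 (driver): negative (depth 0)
  gear 1: meshes with gear 0 -> depth 1 -> positive (opposite of gear 0)
  gear 2: meshes with gear 0 -> depth 1 -> positive (opposite of gear 0)
  gear 3: meshes with gear 0 -> depth 1 -> positive (opposite of gear 0)
  gear 4: meshes with gear 2 -> depth 2 -> negative (opposite of gear 2)
  gear 5: meshes with gear 4 -> depth 3 -> positive (opposite of gear 4)
  gear 6: meshes with gear 3 -> depth 2 -> negative (opposite of gear 3)
Queried indices 0, 1, 2, 3, 5 -> negative, positive, positive, positive, positive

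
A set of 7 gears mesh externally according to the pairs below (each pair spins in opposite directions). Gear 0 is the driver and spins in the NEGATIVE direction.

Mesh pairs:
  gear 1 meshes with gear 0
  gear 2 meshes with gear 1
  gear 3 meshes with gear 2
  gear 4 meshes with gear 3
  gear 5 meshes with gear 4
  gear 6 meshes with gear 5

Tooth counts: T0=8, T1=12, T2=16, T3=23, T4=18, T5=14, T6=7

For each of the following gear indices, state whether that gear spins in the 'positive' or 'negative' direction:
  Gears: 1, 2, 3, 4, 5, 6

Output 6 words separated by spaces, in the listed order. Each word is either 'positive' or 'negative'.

Gear 0 (driver): negative (depth 0)
  gear 1: meshes with gear 0 -> depth 1 -> positive (opposite of gear 0)
  gear 2: meshes with gear 1 -> depth 2 -> negative (opposite of gear 1)
  gear 3: meshes with gear 2 -> depth 3 -> positive (opposite of gear 2)
  gear 4: meshes with gear 3 -> depth 4 -> negative (opposite of gear 3)
  gear 5: meshes with gear 4 -> depth 5 -> positive (opposite of gear 4)
  gear 6: meshes with gear 5 -> depth 6 -> negative (opposite of gear 5)
Queried indices 1, 2, 3, 4, 5, 6 -> positive, negative, positive, negative, positive, negative

Answer: positive negative positive negative positive negative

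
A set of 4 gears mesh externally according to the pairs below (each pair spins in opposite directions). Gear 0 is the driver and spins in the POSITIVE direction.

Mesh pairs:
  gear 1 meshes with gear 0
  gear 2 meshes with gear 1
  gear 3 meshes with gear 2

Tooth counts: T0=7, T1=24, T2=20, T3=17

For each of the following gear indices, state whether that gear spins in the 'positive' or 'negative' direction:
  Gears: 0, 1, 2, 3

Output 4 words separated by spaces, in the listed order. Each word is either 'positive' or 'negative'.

Answer: positive negative positive negative

Derivation:
Gear 0 (driver): positive (depth 0)
  gear 1: meshes with gear 0 -> depth 1 -> negative (opposite of gear 0)
  gear 2: meshes with gear 1 -> depth 2 -> positive (opposite of gear 1)
  gear 3: meshes with gear 2 -> depth 3 -> negative (opposite of gear 2)
Queried indices 0, 1, 2, 3 -> positive, negative, positive, negative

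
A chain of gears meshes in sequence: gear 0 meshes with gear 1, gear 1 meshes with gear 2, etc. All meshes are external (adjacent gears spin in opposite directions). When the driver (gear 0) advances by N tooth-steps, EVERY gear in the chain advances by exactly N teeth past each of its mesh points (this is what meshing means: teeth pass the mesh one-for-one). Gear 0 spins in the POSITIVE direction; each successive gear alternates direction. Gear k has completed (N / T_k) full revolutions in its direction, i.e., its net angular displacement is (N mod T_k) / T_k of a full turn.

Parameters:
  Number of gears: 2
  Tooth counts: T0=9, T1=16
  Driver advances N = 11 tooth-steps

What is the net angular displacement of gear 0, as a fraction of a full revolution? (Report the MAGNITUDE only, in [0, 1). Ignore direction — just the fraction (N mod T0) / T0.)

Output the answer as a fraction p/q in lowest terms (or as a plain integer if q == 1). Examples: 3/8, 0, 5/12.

Answer: 2/9

Derivation:
Chain of 2 gears, tooth counts: [9, 16]
  gear 0: T0=9, direction=positive, advance = 11 mod 9 = 2 teeth = 2/9 turn
  gear 1: T1=16, direction=negative, advance = 11 mod 16 = 11 teeth = 11/16 turn
Gear 0: 11 mod 9 = 2
Fraction = 2 / 9 = 2/9 (gcd(2,9)=1) = 2/9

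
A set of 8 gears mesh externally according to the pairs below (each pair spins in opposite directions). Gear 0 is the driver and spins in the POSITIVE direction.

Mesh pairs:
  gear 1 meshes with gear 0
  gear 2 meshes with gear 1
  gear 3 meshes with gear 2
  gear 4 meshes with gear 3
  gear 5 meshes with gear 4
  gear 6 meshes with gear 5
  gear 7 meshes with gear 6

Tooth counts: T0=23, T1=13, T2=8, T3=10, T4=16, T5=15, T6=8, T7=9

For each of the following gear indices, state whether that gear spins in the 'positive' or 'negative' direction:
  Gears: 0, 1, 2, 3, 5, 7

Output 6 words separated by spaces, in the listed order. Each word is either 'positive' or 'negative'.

Gear 0 (driver): positive (depth 0)
  gear 1: meshes with gear 0 -> depth 1 -> negative (opposite of gear 0)
  gear 2: meshes with gear 1 -> depth 2 -> positive (opposite of gear 1)
  gear 3: meshes with gear 2 -> depth 3 -> negative (opposite of gear 2)
  gear 4: meshes with gear 3 -> depth 4 -> positive (opposite of gear 3)
  gear 5: meshes with gear 4 -> depth 5 -> negative (opposite of gear 4)
  gear 6: meshes with gear 5 -> depth 6 -> positive (opposite of gear 5)
  gear 7: meshes with gear 6 -> depth 7 -> negative (opposite of gear 6)
Queried indices 0, 1, 2, 3, 5, 7 -> positive, negative, positive, negative, negative, negative

Answer: positive negative positive negative negative negative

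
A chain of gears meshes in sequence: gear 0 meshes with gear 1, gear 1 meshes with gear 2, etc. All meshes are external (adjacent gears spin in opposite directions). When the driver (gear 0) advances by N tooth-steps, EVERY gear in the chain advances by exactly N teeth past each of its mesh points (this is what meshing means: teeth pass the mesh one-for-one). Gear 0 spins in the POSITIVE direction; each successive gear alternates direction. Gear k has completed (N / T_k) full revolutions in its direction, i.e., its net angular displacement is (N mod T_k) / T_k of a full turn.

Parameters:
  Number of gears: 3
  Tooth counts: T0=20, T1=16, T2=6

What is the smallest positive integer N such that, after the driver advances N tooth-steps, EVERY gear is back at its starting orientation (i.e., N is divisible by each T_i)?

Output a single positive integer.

Gear k returns to start when N is a multiple of T_k.
All gears at start simultaneously when N is a common multiple of [20, 16, 6]; the smallest such N is lcm(20, 16, 6).
Start: lcm = T0 = 20
Fold in T1=16: gcd(20, 16) = 4; lcm(20, 16) = 20 * 16 / 4 = 320 / 4 = 80
Fold in T2=6: gcd(80, 6) = 2; lcm(80, 6) = 80 * 6 / 2 = 480 / 2 = 240
Full cycle length = 240

Answer: 240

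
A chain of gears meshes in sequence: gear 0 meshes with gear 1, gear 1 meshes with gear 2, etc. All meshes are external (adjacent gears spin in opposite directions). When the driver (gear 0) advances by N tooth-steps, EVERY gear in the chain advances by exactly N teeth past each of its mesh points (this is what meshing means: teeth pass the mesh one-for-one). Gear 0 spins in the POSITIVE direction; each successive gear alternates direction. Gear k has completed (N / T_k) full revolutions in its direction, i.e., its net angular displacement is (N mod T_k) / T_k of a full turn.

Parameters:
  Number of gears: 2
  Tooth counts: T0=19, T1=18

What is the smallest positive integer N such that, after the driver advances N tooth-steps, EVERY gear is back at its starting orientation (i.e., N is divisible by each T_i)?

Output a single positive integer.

Answer: 342

Derivation:
Gear k returns to start when N is a multiple of T_k.
All gears at start simultaneously when N is a common multiple of [19, 18]; the smallest such N is lcm(19, 18).
Start: lcm = T0 = 19
Fold in T1=18: gcd(19, 18) = 1; lcm(19, 18) = 19 * 18 / 1 = 342 / 1 = 342
Full cycle length = 342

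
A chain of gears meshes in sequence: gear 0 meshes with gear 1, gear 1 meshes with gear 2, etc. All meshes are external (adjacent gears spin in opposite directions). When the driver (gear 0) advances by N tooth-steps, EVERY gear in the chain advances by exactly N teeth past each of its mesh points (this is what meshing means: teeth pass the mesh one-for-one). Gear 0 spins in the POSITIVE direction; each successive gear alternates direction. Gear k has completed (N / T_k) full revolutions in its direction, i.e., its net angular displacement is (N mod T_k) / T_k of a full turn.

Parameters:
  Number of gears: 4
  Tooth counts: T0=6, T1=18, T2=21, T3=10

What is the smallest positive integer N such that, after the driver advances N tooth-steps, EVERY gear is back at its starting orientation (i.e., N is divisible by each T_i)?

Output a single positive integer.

Gear k returns to start when N is a multiple of T_k.
All gears at start simultaneously when N is a common multiple of [6, 18, 21, 10]; the smallest such N is lcm(6, 18, 21, 10).
Start: lcm = T0 = 6
Fold in T1=18: gcd(6, 18) = 6; lcm(6, 18) = 6 * 18 / 6 = 108 / 6 = 18
Fold in T2=21: gcd(18, 21) = 3; lcm(18, 21) = 18 * 21 / 3 = 378 / 3 = 126
Fold in T3=10: gcd(126, 10) = 2; lcm(126, 10) = 126 * 10 / 2 = 1260 / 2 = 630
Full cycle length = 630

Answer: 630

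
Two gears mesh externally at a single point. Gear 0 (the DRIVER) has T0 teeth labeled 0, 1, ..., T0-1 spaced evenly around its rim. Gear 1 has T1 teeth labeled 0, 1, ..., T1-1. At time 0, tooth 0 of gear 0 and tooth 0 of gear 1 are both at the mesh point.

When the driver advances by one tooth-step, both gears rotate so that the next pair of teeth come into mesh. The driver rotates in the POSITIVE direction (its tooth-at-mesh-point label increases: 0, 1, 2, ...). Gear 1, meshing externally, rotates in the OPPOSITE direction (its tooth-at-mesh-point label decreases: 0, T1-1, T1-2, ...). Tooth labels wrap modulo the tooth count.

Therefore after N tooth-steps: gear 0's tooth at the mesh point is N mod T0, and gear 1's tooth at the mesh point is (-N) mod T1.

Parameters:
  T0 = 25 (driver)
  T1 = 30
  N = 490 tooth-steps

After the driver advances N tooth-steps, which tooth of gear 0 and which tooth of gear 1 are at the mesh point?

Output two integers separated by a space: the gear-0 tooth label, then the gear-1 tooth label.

Gear 0 (driver, T0=25): tooth at mesh = N mod T0
  490 = 19 * 25 + 15, so 490 mod 25 = 15
  gear 0 tooth = 15
Gear 1 (driven, T1=30): tooth at mesh = (-N) mod T1
  490 = 16 * 30 + 10, so 490 mod 30 = 10
  (-490) mod 30 = (-10) mod 30 = 30 - 10 = 20
Mesh after 490 steps: gear-0 tooth 15 meets gear-1 tooth 20

Answer: 15 20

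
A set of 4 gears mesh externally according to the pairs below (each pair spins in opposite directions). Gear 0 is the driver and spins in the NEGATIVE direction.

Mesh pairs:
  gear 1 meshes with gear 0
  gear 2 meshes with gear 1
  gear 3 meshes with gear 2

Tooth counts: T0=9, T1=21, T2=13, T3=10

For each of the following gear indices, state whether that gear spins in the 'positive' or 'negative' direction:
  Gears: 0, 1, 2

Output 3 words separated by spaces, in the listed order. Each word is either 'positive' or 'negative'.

Answer: negative positive negative

Derivation:
Gear 0 (driver): negative (depth 0)
  gear 1: meshes with gear 0 -> depth 1 -> positive (opposite of gear 0)
  gear 2: meshes with gear 1 -> depth 2 -> negative (opposite of gear 1)
  gear 3: meshes with gear 2 -> depth 3 -> positive (opposite of gear 2)
Queried indices 0, 1, 2 -> negative, positive, negative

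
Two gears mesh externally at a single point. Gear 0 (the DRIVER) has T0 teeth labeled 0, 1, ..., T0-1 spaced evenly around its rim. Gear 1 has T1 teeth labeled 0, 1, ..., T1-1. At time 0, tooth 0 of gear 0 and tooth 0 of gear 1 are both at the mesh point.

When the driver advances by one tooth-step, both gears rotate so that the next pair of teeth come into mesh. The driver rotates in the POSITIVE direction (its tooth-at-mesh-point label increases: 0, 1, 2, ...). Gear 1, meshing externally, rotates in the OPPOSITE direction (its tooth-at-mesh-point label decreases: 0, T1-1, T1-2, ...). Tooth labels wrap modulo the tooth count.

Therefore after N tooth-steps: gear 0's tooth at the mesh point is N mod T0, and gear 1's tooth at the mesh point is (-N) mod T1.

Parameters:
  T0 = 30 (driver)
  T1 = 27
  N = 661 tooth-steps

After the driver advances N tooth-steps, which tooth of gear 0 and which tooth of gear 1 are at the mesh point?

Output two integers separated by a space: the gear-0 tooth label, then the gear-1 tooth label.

Answer: 1 14

Derivation:
Gear 0 (driver, T0=30): tooth at mesh = N mod T0
  661 = 22 * 30 + 1, so 661 mod 30 = 1
  gear 0 tooth = 1
Gear 1 (driven, T1=27): tooth at mesh = (-N) mod T1
  661 = 24 * 27 + 13, so 661 mod 27 = 13
  (-661) mod 27 = (-13) mod 27 = 27 - 13 = 14
Mesh after 661 steps: gear-0 tooth 1 meets gear-1 tooth 14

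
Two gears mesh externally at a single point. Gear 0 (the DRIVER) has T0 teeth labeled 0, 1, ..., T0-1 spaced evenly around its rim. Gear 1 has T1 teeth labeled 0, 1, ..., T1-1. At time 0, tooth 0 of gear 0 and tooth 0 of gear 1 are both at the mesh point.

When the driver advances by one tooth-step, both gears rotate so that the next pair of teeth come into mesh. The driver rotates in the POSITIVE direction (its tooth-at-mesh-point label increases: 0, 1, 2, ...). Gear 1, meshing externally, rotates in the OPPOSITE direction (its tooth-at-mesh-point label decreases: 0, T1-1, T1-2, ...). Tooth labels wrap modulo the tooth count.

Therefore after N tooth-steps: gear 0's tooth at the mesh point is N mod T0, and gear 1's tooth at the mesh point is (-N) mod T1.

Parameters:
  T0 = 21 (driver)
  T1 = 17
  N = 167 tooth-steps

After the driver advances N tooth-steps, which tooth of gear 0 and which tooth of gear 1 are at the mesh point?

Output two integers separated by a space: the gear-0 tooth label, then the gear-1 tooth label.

Answer: 20 3

Derivation:
Gear 0 (driver, T0=21): tooth at mesh = N mod T0
  167 = 7 * 21 + 20, so 167 mod 21 = 20
  gear 0 tooth = 20
Gear 1 (driven, T1=17): tooth at mesh = (-N) mod T1
  167 = 9 * 17 + 14, so 167 mod 17 = 14
  (-167) mod 17 = (-14) mod 17 = 17 - 14 = 3
Mesh after 167 steps: gear-0 tooth 20 meets gear-1 tooth 3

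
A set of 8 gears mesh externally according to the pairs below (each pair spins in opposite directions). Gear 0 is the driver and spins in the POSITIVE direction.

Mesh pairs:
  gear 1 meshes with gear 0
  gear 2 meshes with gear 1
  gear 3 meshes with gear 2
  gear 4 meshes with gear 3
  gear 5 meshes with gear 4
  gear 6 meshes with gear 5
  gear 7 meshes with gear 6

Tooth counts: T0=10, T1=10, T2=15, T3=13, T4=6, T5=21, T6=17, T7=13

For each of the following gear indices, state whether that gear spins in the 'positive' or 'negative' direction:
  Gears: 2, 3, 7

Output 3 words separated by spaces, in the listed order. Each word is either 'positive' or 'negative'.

Gear 0 (driver): positive (depth 0)
  gear 1: meshes with gear 0 -> depth 1 -> negative (opposite of gear 0)
  gear 2: meshes with gear 1 -> depth 2 -> positive (opposite of gear 1)
  gear 3: meshes with gear 2 -> depth 3 -> negative (opposite of gear 2)
  gear 4: meshes with gear 3 -> depth 4 -> positive (opposite of gear 3)
  gear 5: meshes with gear 4 -> depth 5 -> negative (opposite of gear 4)
  gear 6: meshes with gear 5 -> depth 6 -> positive (opposite of gear 5)
  gear 7: meshes with gear 6 -> depth 7 -> negative (opposite of gear 6)
Queried indices 2, 3, 7 -> positive, negative, negative

Answer: positive negative negative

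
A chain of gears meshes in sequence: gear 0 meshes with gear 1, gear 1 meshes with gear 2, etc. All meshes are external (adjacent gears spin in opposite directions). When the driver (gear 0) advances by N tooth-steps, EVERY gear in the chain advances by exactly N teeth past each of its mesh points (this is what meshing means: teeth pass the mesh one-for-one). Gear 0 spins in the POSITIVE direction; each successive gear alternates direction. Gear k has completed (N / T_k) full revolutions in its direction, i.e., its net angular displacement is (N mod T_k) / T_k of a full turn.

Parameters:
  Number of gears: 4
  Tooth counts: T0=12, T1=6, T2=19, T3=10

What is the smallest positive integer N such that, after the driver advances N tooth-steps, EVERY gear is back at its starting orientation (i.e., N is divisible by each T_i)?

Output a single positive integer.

Answer: 1140

Derivation:
Gear k returns to start when N is a multiple of T_k.
All gears at start simultaneously when N is a common multiple of [12, 6, 19, 10]; the smallest such N is lcm(12, 6, 19, 10).
Start: lcm = T0 = 12
Fold in T1=6: gcd(12, 6) = 6; lcm(12, 6) = 12 * 6 / 6 = 72 / 6 = 12
Fold in T2=19: gcd(12, 19) = 1; lcm(12, 19) = 12 * 19 / 1 = 228 / 1 = 228
Fold in T3=10: gcd(228, 10) = 2; lcm(228, 10) = 228 * 10 / 2 = 2280 / 2 = 1140
Full cycle length = 1140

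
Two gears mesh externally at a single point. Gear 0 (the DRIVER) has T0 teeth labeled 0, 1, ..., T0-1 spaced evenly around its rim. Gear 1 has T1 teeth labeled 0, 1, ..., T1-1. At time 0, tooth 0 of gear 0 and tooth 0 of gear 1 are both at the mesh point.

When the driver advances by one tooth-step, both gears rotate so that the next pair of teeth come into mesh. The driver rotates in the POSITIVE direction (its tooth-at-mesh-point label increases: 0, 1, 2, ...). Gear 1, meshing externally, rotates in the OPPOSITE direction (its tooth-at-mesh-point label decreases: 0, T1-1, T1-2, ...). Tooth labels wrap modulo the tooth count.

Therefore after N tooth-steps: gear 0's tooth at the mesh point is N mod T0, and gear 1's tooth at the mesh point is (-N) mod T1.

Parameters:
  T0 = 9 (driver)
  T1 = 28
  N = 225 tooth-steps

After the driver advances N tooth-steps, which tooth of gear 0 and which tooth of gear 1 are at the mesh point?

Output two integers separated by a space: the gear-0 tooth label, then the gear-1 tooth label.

Answer: 0 27

Derivation:
Gear 0 (driver, T0=9): tooth at mesh = N mod T0
  225 = 25 * 9 + 0, so 225 mod 9 = 0
  gear 0 tooth = 0
Gear 1 (driven, T1=28): tooth at mesh = (-N) mod T1
  225 = 8 * 28 + 1, so 225 mod 28 = 1
  (-225) mod 28 = (-1) mod 28 = 28 - 1 = 27
Mesh after 225 steps: gear-0 tooth 0 meets gear-1 tooth 27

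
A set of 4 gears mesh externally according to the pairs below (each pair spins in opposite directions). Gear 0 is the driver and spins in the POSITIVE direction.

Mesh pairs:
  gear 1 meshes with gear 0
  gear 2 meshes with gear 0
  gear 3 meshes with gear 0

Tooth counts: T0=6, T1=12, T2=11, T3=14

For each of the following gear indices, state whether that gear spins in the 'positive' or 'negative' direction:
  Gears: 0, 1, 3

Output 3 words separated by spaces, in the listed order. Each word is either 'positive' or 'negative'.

Gear 0 (driver): positive (depth 0)
  gear 1: meshes with gear 0 -> depth 1 -> negative (opposite of gear 0)
  gear 2: meshes with gear 0 -> depth 1 -> negative (opposite of gear 0)
  gear 3: meshes with gear 0 -> depth 1 -> negative (opposite of gear 0)
Queried indices 0, 1, 3 -> positive, negative, negative

Answer: positive negative negative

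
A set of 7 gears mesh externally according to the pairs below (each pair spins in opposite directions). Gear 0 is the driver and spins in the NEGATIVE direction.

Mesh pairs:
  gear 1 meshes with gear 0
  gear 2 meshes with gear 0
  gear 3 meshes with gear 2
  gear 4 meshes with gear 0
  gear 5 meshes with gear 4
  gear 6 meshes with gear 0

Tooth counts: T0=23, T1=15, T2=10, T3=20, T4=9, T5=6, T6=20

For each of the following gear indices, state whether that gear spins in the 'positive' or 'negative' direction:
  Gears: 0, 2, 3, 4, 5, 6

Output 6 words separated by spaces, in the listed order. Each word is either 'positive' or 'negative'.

Gear 0 (driver): negative (depth 0)
  gear 1: meshes with gear 0 -> depth 1 -> positive (opposite of gear 0)
  gear 2: meshes with gear 0 -> depth 1 -> positive (opposite of gear 0)
  gear 3: meshes with gear 2 -> depth 2 -> negative (opposite of gear 2)
  gear 4: meshes with gear 0 -> depth 1 -> positive (opposite of gear 0)
  gear 5: meshes with gear 4 -> depth 2 -> negative (opposite of gear 4)
  gear 6: meshes with gear 0 -> depth 1 -> positive (opposite of gear 0)
Queried indices 0, 2, 3, 4, 5, 6 -> negative, positive, negative, positive, negative, positive

Answer: negative positive negative positive negative positive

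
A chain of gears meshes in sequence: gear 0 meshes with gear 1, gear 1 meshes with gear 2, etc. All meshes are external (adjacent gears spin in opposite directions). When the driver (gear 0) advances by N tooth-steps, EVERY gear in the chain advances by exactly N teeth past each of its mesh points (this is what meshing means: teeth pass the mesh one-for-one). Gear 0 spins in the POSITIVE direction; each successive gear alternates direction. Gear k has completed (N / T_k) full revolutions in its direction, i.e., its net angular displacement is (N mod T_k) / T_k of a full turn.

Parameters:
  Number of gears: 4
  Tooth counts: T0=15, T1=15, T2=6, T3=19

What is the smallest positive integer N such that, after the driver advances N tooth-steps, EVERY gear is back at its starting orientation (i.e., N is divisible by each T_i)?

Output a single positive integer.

Answer: 570

Derivation:
Gear k returns to start when N is a multiple of T_k.
All gears at start simultaneously when N is a common multiple of [15, 15, 6, 19]; the smallest such N is lcm(15, 15, 6, 19).
Start: lcm = T0 = 15
Fold in T1=15: gcd(15, 15) = 15; lcm(15, 15) = 15 * 15 / 15 = 225 / 15 = 15
Fold in T2=6: gcd(15, 6) = 3; lcm(15, 6) = 15 * 6 / 3 = 90 / 3 = 30
Fold in T3=19: gcd(30, 19) = 1; lcm(30, 19) = 30 * 19 / 1 = 570 / 1 = 570
Full cycle length = 570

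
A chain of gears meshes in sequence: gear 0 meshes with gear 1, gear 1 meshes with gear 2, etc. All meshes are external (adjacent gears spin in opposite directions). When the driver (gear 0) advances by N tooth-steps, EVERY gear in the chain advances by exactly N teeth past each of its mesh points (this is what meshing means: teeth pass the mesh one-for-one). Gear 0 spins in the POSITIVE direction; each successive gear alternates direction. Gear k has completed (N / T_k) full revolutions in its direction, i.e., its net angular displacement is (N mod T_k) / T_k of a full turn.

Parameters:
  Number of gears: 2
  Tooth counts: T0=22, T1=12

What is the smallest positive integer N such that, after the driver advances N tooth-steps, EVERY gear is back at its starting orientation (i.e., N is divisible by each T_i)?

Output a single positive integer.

Gear k returns to start when N is a multiple of T_k.
All gears at start simultaneously when N is a common multiple of [22, 12]; the smallest such N is lcm(22, 12).
Start: lcm = T0 = 22
Fold in T1=12: gcd(22, 12) = 2; lcm(22, 12) = 22 * 12 / 2 = 264 / 2 = 132
Full cycle length = 132

Answer: 132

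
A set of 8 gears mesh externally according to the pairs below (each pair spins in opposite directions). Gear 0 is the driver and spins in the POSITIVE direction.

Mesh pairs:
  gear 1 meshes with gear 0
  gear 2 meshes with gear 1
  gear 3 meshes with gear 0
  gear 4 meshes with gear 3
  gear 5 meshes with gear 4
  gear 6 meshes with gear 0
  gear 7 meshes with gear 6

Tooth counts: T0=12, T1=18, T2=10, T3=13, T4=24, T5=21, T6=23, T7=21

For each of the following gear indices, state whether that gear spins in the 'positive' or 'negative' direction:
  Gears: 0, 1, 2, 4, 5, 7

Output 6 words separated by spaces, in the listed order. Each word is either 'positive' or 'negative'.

Answer: positive negative positive positive negative positive

Derivation:
Gear 0 (driver): positive (depth 0)
  gear 1: meshes with gear 0 -> depth 1 -> negative (opposite of gear 0)
  gear 2: meshes with gear 1 -> depth 2 -> positive (opposite of gear 1)
  gear 3: meshes with gear 0 -> depth 1 -> negative (opposite of gear 0)
  gear 4: meshes with gear 3 -> depth 2 -> positive (opposite of gear 3)
  gear 5: meshes with gear 4 -> depth 3 -> negative (opposite of gear 4)
  gear 6: meshes with gear 0 -> depth 1 -> negative (opposite of gear 0)
  gear 7: meshes with gear 6 -> depth 2 -> positive (opposite of gear 6)
Queried indices 0, 1, 2, 4, 5, 7 -> positive, negative, positive, positive, negative, positive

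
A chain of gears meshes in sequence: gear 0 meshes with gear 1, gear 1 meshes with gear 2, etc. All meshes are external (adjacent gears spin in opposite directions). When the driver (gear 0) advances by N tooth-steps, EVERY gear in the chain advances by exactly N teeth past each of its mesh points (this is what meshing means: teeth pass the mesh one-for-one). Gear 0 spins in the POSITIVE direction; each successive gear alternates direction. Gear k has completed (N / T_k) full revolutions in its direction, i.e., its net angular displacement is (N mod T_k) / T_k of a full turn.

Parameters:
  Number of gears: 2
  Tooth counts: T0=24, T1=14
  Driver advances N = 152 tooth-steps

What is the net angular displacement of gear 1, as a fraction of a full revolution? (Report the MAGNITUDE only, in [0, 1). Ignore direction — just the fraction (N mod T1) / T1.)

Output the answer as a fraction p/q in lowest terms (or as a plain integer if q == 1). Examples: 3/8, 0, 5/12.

Chain of 2 gears, tooth counts: [24, 14]
  gear 0: T0=24, direction=positive, advance = 152 mod 24 = 8 teeth = 8/24 turn
  gear 1: T1=14, direction=negative, advance = 152 mod 14 = 12 teeth = 12/14 turn
Gear 1: 152 mod 14 = 12
Fraction = 12 / 14 = 6/7 (gcd(12,14)=2) = 6/7

Answer: 6/7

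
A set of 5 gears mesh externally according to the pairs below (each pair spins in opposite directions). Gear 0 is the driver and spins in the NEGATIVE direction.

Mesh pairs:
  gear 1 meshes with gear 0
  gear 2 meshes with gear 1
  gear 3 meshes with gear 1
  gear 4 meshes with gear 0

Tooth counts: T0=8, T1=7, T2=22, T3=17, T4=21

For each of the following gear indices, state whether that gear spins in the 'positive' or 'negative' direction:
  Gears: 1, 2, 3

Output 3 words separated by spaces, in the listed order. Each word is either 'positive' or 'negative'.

Gear 0 (driver): negative (depth 0)
  gear 1: meshes with gear 0 -> depth 1 -> positive (opposite of gear 0)
  gear 2: meshes with gear 1 -> depth 2 -> negative (opposite of gear 1)
  gear 3: meshes with gear 1 -> depth 2 -> negative (opposite of gear 1)
  gear 4: meshes with gear 0 -> depth 1 -> positive (opposite of gear 0)
Queried indices 1, 2, 3 -> positive, negative, negative

Answer: positive negative negative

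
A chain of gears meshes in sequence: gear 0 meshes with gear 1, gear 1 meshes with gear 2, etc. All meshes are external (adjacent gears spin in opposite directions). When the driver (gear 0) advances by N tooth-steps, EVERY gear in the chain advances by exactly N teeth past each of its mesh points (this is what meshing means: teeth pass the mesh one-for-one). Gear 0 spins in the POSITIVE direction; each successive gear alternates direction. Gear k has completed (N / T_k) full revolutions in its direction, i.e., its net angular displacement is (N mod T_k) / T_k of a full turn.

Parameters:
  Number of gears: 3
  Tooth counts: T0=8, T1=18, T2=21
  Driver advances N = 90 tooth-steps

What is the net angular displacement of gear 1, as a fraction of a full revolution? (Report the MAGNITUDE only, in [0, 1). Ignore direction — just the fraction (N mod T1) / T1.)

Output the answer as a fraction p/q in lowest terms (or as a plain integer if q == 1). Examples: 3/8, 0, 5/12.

Answer: 0

Derivation:
Chain of 3 gears, tooth counts: [8, 18, 21]
  gear 0: T0=8, direction=positive, advance = 90 mod 8 = 2 teeth = 2/8 turn
  gear 1: T1=18, direction=negative, advance = 90 mod 18 = 0 teeth = 0/18 turn
  gear 2: T2=21, direction=positive, advance = 90 mod 21 = 6 teeth = 6/21 turn
Gear 1: 90 mod 18 = 0
Fraction = 0 / 18 = 0/1 (gcd(0,18)=18) = 0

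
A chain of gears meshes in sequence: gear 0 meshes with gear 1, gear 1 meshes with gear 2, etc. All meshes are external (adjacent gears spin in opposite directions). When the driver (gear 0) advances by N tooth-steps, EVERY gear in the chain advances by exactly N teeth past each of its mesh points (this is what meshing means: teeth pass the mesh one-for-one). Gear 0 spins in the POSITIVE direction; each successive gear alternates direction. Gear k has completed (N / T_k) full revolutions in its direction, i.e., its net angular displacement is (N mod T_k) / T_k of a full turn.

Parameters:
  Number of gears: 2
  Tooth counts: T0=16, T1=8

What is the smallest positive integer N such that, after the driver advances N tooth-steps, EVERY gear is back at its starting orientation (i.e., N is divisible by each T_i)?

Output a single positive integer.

Gear k returns to start when N is a multiple of T_k.
All gears at start simultaneously when N is a common multiple of [16, 8]; the smallest such N is lcm(16, 8).
Start: lcm = T0 = 16
Fold in T1=8: gcd(16, 8) = 8; lcm(16, 8) = 16 * 8 / 8 = 128 / 8 = 16
Full cycle length = 16

Answer: 16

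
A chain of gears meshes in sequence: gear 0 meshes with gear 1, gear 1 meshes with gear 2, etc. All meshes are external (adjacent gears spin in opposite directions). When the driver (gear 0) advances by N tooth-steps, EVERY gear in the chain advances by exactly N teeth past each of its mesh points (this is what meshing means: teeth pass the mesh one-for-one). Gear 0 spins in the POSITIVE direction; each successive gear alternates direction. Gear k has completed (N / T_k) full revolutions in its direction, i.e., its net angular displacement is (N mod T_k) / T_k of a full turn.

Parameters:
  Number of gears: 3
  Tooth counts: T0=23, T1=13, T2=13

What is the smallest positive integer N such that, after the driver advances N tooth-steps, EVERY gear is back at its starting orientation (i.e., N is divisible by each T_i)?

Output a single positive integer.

Answer: 299

Derivation:
Gear k returns to start when N is a multiple of T_k.
All gears at start simultaneously when N is a common multiple of [23, 13, 13]; the smallest such N is lcm(23, 13, 13).
Start: lcm = T0 = 23
Fold in T1=13: gcd(23, 13) = 1; lcm(23, 13) = 23 * 13 / 1 = 299 / 1 = 299
Fold in T2=13: gcd(299, 13) = 13; lcm(299, 13) = 299 * 13 / 13 = 3887 / 13 = 299
Full cycle length = 299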